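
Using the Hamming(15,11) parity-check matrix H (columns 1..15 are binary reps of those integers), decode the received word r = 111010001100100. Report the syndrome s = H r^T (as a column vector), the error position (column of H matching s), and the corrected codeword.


s = (1, 0, 1, 1)^T, error position = 11, corrected codeword c = 111010001110100

Compute s = H r^T mod 2 one row at a time:
  s_1 = 0 + 1 + 1 + 0 + 0 + 1 + 0 + 0 = 3 ≡ 1 (mod 2).
  s_2 = 0 + 1 + 0 + 0 + 0 + 1 + 0 + 0 = 2 ≡ 0 (mod 2).
  s_3 = 1 + 1 + 0 + 0 + 1 + 0 + 0 + 0 = 3 ≡ 1 (mod 2).
  s_4 = 1 + 1 + 1 + 0 + 1 + 0 + 1 + 0 = 5 ≡ 1 (mod 2).
s = (1, 0, 1, 1)^T — this equals column 11 of H (binary 1011), so error is at position 11.
Correct: flip bit 11 of r = 111010001100100 to get c = 111010001110100.


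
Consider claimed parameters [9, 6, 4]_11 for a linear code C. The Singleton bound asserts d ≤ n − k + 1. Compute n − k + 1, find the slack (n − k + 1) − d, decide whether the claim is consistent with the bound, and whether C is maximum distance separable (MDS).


Singleton RHS = n − k + 1 = 4, slack = 0, bound satisfied, MDS.

Singleton bound: d ≤ n − k + 1.
Here n = 9, k = 6, so n − k + 1 = 4.
Given d = 4, check d ≤ 4: YES.
Slack = (n − k + 1) − d = 0.
The code is MDS (slack = 0).
Description: the claimed parameters are [9, 6, 4]_11; such a code would be MDS (meets Singleton bound).


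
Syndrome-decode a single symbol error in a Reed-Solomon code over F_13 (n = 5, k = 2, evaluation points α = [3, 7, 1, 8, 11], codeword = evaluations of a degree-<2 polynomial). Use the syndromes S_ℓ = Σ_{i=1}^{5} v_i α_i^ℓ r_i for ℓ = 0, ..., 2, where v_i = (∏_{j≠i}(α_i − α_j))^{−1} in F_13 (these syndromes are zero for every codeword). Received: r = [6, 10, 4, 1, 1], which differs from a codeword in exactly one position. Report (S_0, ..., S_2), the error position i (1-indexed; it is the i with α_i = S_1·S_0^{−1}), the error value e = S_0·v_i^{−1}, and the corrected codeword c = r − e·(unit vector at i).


S = (10, 2, 3), error at position 4, error magnitude e = 3, c = [6, 10, 4, 11, 1].

Step 1: column multipliers v_i = (∏_{j≠i}(α_i − α_j))^{−1} mod 13.
  i = 1 (α = 3): (3−7)(3−1)(3−8)(3−11) = (−4)·2·(−5)·(−8) = −320 ≡ 5, so v_1 = 5^{−1} = 8 (mod 13).
  i = 2 (α = 7): (7−3)(7−1)(7−8)(7−11) = 4·6·(−1)·(−4) = 96 ≡ 5, so v_2 = 5^{−1} = 8 (mod 13).
  i = 3 (α = 1): (1−3)(1−7)(1−8)(1−11) = (−2)·(−6)·(−7)·(−10) = 840 ≡ 8, so v_3 = 8^{−1} = 5 (mod 13).
  i = 4 (α = 8): (8−3)(8−7)(8−1)(8−11) = 5·1·7·(−3) = −105 ≡ 12, so v_4 = 12^{−1} = 12 (mod 13).
  i = 5 (α = 11): (11−3)(11−7)(11−1)(11−8) = 8·4·10·3 = 960 ≡ 11, so v_5 = 11^{−1} = 6 (mod 13).
  v = [8, 8, 5, 12, 6].
Step 2: syndromes of r = [6, 10, 4, 1, 1] (all sums mod 13).
  S_0 = Σ v_i r_i = 8·6 + 8·10 + 5·4 + 12·1 + 6·1 = 166 ≡ 10.
  S_1 = Σ v_i α_i r_i = 8·3·6 + 8·7·10 + 5·1·4 + 12·8·1 + 6·11·1 = 886 ≡ 2.
  α_i^2 mod 13 = [9, 10, 1, 12, 4].
  S_2 = Σ v_i α_i^2 r_i = 8·9·6 + 8·10·10 + 5·1·4 + 12·12·1 + 6·4·1 = 1420 ≡ 3.
  S = (10, 2, 3) ≠ 0, so r is not a codeword (an error is present).
Step 3: locate the error. For a single error e at position i, S_ℓ = v_i·e·α_i^ℓ, so α_err = S_1/S_0.
  S_0^{−1} = 10^{−1} = 4 (mod 13), so α_err = 2·4 = 8 ≡ 8 = α_4. Error position i = 4.
  Consistency check: S_2/S_1 = 3·7 = 21 ≡ 8 = α_err ✓ (single-error assumption holds).
Step 4: error magnitude e = S_0/v_4 = S_0·∏_{j≠4}(α_4 − α_j) = 10·12 = 120 ≡ 3 (mod 13).
Step 5: correct position 4: c_4 = r_4 − e = 1 − 3 ≡ 11 (mod 13). Hence c = [6, 10, 4, 11, 1].
  Check: interpolating c through the α_i gives m(x) = 3 + 1·x (degree < 2) with m(α_i) = c_i for every i, so c is indeed a codeword.


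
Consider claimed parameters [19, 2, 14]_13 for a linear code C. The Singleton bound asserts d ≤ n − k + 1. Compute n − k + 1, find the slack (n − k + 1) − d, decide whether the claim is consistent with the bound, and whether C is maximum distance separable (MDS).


Singleton RHS = n − k + 1 = 18, slack = 4, bound satisfied, not MDS.

Singleton bound: d ≤ n − k + 1.
Here n = 19, k = 2, so n − k + 1 = 18.
Given d = 14, check d ≤ 18: YES.
Slack = (n − k + 1) − d = 4.
The code is NOT MDS (slack = 4 > 0).
Description: the claimed parameters are [19, 2, 14]_13; such a code would be non-MDS.


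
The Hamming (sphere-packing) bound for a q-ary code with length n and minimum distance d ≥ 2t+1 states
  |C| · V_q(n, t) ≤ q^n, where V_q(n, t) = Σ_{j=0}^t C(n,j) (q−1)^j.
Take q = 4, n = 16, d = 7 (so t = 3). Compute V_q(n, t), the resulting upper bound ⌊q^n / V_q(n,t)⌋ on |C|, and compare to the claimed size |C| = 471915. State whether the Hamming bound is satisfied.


V_q(n, t) = 16249, q^n = 4294967296, Hamming bound = 264321, |C| = 471915 > bound (violated).

Step 1: Compute V_q(n, t) = Σ_{j=0}^3 C(n, j) (q−1)^j.
  j = 0: C(16,0)·(3)^0 = 1·1 = 1.
  j = 1: C(16,1)·(3)^1 = 16·3 = 48.
  j = 2: C(16,2)·(3)^2 = 120·9 = 1080.
  j = 3: C(16,3)·(3)^3 = 560·27 = 15120.
  V_q(n, t) = 1 + 48 + 1080 + 15120 = 16249.
Step 2: q^n = 4^16 = 4294967296.
Step 3: Hamming bound ⌊q^n / V_q(n,t)⌋ = ⌊4294967296/16249⌋ = 264321.
Step 4: Compare |C| = 471915 to 264321: violated.
The claimed |C| lies above the Hamming bound, so no 4-ary code of length 16 with d ≥ 7 can have 471915 codewords.


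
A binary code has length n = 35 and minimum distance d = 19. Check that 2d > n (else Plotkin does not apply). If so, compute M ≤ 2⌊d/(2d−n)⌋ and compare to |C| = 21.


Plotkin bound M ≤ 12; given |C| = 21 > bound (violated).

Check applicability: 2d = 38, n = 35.
2d − n = 3 > 0, so Plotkin applies.
Compute d/(2d−n) = 19/3 ≈ 6.3333.
⌊d/(2d−n)⌋ = 6.
Plotkin bound: M ≤ 2·6 = 12.
Given |C| = 21, check: VIOLATED.
This |C| is above the Plotkin bound, so no binary code with n = 35, d = 19 and 21 codewords exists.


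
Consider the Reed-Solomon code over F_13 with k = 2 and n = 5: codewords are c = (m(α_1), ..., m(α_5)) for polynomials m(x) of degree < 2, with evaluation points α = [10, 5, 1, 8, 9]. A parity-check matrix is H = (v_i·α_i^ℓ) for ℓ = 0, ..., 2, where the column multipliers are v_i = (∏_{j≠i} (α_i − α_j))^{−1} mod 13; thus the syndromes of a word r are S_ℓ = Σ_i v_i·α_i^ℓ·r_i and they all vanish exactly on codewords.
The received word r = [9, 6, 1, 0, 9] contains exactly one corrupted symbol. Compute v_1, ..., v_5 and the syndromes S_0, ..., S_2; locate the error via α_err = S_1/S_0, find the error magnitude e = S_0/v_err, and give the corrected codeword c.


S = (9, 3, 1), error at position 5, error magnitude e = 11, c = [9, 6, 1, 0, 11].

Step 1: column multipliers v_i = (∏_{j≠i}(α_i − α_j))^{−1} mod 13.
  i = 1 (α = 10): (10−5)(10−1)(10−8)(10−9) = 5·9·2·1 = 90 ≡ 12, so v_1 = 12^{−1} = 12 (mod 13).
  i = 2 (α = 5): (5−10)(5−1)(5−8)(5−9) = (−5)·4·(−3)·(−4) = −240 ≡ 7, so v_2 = 7^{−1} = 2 (mod 13).
  i = 3 (α = 1): (1−10)(1−5)(1−8)(1−9) = (−9)·(−4)·(−7)·(−8) = 2016 ≡ 1, so v_3 = 1^{−1} = 1 (mod 13).
  i = 4 (α = 8): (8−10)(8−5)(8−1)(8−9) = (−2)·3·7·(−1) = 42 ≡ 3, so v_4 = 3^{−1} = 9 (mod 13).
  i = 5 (α = 9): (9−10)(9−5)(9−1)(9−8) = (−1)·4·8·1 = −32 ≡ 7, so v_5 = 7^{−1} = 2 (mod 13).
  v = [12, 2, 1, 9, 2].
Step 2: syndromes of r = [9, 6, 1, 0, 9] (all sums mod 13).
  S_0 = Σ v_i r_i = 12·9 + 2·6 + 1·1 + 9·0 + 2·9 = 139 ≡ 9.
  S_1 = Σ v_i α_i r_i = 12·10·9 + 2·5·6 + 1·1·1 + 9·8·0 + 2·9·9 = 1303 ≡ 3.
  α_i^2 mod 13 = [9, 12, 1, 12, 3].
  S_2 = Σ v_i α_i^2 r_i = 12·9·9 + 2·12·6 + 1·1·1 + 9·12·0 + 2·3·9 = 1171 ≡ 1.
  S = (9, 3, 1) ≠ 0, so r is not a codeword (an error is present).
Step 3: locate the error. For a single error e at position i, S_ℓ = v_i·e·α_i^ℓ, so α_err = S_1/S_0.
  S_0^{−1} = 9^{−1} = 3 (mod 13), so α_err = 3·3 = 9 ≡ 9 = α_5. Error position i = 5.
  Consistency check: S_2/S_1 = 1·9 = 9 ≡ 9 = α_err ✓ (single-error assumption holds).
Step 4: error magnitude e = S_0/v_5 = S_0·∏_{j≠5}(α_5 − α_j) = 9·7 = 63 ≡ 11 (mod 13).
Step 5: correct position 5: c_5 = r_5 − e = 9 − 11 ≡ 11 (mod 13). Hence c = [9, 6, 1, 0, 11].
  Check: interpolating c through the α_i gives m(x) = 3 + 11·x (degree < 2) with m(α_i) = c_i for every i, so c is indeed a codeword.


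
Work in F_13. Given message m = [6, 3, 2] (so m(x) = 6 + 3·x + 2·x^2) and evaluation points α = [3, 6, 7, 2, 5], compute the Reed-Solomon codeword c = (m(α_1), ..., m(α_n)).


c = [7, 5, 8, 7, 6]

Message polynomial: m(x) = 6 + 3·x + 2·x^2 (mod 13).
For each evaluation point α_i, compute m(α_i) mod 13:
  α_1 = 3: Horner steps 2 → 9 → 7, so m(3) = 7.
  α_2 = 6: Horner steps 2 → 2 → 5, so m(6) = 5.
  α_3 = 7: Horner steps 2 → 4 → 8, so m(7) = 8.
  α_4 = 2: Horner steps 2 → 7 → 7, so m(2) = 7.
  α_5 = 5: Horner steps 2 → 0 → 6, so m(5) = 6.
Codeword c = [7, 5, 8, 7, 6] ∈ F_13^5.


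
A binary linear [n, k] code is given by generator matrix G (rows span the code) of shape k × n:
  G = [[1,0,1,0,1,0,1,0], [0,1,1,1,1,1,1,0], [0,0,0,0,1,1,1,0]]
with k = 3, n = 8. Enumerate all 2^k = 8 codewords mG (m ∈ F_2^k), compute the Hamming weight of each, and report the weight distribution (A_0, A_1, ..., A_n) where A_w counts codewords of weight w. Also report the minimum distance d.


Weight distribution: A_0 = 1, A_3 = 3, A_4 = 2, A_5 = 1, A_6 = 1. Minimum distance d = 3.

Enumerate all 2^3 = 8 messages m ∈ F_2^3.
For each, compute codeword c = mG in F_2^8, then tally its weight.
  m = 000 → c = 00000000, weight = 0.
  m = 100 → c = 10101010, weight = 4.
  m = 010 → c = 01111110, weight = 6.
  m = 110 → c = 11010100, weight = 4.
  m = 001 → c = 00001110, weight = 3.
  m = 101 → c = 10100100, weight = 3.
  m = 011 → c = 01110000, weight = 3.
  m = 111 → c = 11011010, weight = 5.
Tally weights:
  weight 0: 1 codewords.
  weight 3: 3 codewords.
  weight 4: 2 codewords.
  weight 5: 1 codewords.
  weight 6: 1 codewords.
Minimum distance d = smallest w > 0 with A_w > 0 = 3.
Sanity: Σ A_w = 8 = 2^3 = 8 ✓.


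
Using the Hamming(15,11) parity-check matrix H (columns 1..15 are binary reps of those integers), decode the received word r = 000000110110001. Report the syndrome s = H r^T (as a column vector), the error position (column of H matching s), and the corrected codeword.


s = (0, 0, 0, 1)^T, error position = 1, corrected codeword c = 100000110110001

Compute s = H r^T mod 2 one row at a time:
  s_1 = 1 + 0 + 1 + 1 + 0 + 0 + 0 + 1 = 4 ≡ 0 (mod 2).
  s_2 = 0 + 0 + 0 + 1 + 0 + 0 + 0 + 1 = 2 ≡ 0 (mod 2).
  s_3 = 0 + 0 + 0 + 1 + 1 + 1 + 0 + 1 = 4 ≡ 0 (mod 2).
  s_4 = 0 + 0 + 0 + 1 + 0 + 1 + 0 + 1 = 3 ≡ 1 (mod 2).
s = (0, 0, 0, 1)^T — this equals column 1 of H (binary 0001), so error is at position 1.
Correct: flip bit 1 of r = 000000110110001 to get c = 100000110110001.


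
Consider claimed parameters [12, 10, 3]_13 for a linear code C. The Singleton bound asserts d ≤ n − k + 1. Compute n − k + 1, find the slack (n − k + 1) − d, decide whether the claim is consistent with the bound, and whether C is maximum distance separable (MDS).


Singleton RHS = n − k + 1 = 3, slack = 0, bound satisfied, MDS.

Singleton bound: d ≤ n − k + 1.
Here n = 12, k = 10, so n − k + 1 = 3.
Given d = 3, check d ≤ 3: YES.
Slack = (n − k + 1) − d = 0.
The code is MDS (slack = 0).
Description: the claimed parameters are [12, 10, 3]_13; such a code would be MDS (meets Singleton bound).


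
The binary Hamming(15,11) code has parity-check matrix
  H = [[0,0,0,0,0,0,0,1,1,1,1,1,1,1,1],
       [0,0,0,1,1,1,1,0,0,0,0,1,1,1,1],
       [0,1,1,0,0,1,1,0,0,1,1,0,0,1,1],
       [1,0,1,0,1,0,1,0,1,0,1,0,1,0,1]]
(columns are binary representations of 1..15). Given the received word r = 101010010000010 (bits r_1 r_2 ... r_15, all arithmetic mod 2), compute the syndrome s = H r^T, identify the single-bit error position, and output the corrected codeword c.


s = (0, 0, 0, 1)^T, error position = 1, corrected codeword c = 001010010000010

Compute s = H r^T mod 2 one row at a time:
  s_1 = 1 + 0 + 0 + 0 + 0 + 0 + 1 + 0 = 2 ≡ 0 (mod 2).
  s_2 = 0 + 1 + 0 + 0 + 0 + 0 + 1 + 0 = 2 ≡ 0 (mod 2).
  s_3 = 0 + 1 + 0 + 0 + 0 + 0 + 1 + 0 = 2 ≡ 0 (mod 2).
  s_4 = 1 + 1 + 1 + 0 + 0 + 0 + 0 + 0 = 3 ≡ 1 (mod 2).
s = (0, 0, 0, 1)^T — this equals column 1 of H (binary 0001), so error is at position 1.
Correct: flip bit 1 of r = 101010010000010 to get c = 001010010000010.


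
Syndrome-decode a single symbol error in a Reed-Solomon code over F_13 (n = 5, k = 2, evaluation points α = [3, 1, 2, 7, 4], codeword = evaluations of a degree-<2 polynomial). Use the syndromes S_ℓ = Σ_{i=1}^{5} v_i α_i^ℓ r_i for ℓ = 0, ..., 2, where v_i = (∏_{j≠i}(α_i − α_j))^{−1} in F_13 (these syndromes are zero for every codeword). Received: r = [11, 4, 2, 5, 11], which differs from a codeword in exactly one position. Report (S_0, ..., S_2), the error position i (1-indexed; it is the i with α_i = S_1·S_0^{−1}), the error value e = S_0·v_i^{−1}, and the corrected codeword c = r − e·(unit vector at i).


S = (3, 9, 1), error at position 1, error magnitude e = 11, c = [0, 4, 2, 5, 11].

Step 1: column multipliers v_i = (∏_{j≠i}(α_i − α_j))^{−1} mod 13.
  i = 1 (α = 3): (3−1)(3−2)(3−7)(3−4) = 2·1·(−4)·(−1) = 8 ≡ 8, so v_1 = 8^{−1} = 5 (mod 13).
  i = 2 (α = 1): (1−3)(1−2)(1−7)(1−4) = (−2)·(−1)·(−6)·(−3) = 36 ≡ 10, so v_2 = 10^{−1} = 4 (mod 13).
  i = 3 (α = 2): (2−3)(2−1)(2−7)(2−4) = (−1)·1·(−5)·(−2) = −10 ≡ 3, so v_3 = 3^{−1} = 9 (mod 13).
  i = 4 (α = 7): (7−3)(7−1)(7−2)(7−4) = 4·6·5·3 = 360 ≡ 9, so v_4 = 9^{−1} = 3 (mod 13).
  i = 5 (α = 4): (4−3)(4−1)(4−2)(4−7) = 1·3·2·(−3) = −18 ≡ 8, so v_5 = 8^{−1} = 5 (mod 13).
  v = [5, 4, 9, 3, 5].
Step 2: syndromes of r = [11, 4, 2, 5, 11] (all sums mod 13).
  S_0 = Σ v_i r_i = 5·11 + 4·4 + 9·2 + 3·5 + 5·11 = 159 ≡ 3.
  S_1 = Σ v_i α_i r_i = 5·3·11 + 4·1·4 + 9·2·2 + 3·7·5 + 5·4·11 = 542 ≡ 9.
  α_i^2 mod 13 = [9, 1, 4, 10, 3].
  S_2 = Σ v_i α_i^2 r_i = 5·9·11 + 4·1·4 + 9·4·2 + 3·10·5 + 5·3·11 = 898 ≡ 1.
  S = (3, 9, 1) ≠ 0, so r is not a codeword (an error is present).
Step 3: locate the error. For a single error e at position i, S_ℓ = v_i·e·α_i^ℓ, so α_err = S_1/S_0.
  S_0^{−1} = 3^{−1} = 9 (mod 13), so α_err = 9·9 = 81 ≡ 3 = α_1. Error position i = 1.
  Consistency check: S_2/S_1 = 1·3 = 3 ≡ 3 = α_err ✓ (single-error assumption holds).
Step 4: error magnitude e = S_0/v_1 = S_0·∏_{j≠1}(α_1 − α_j) = 3·8 = 24 ≡ 11 (mod 13).
Step 5: correct position 1: c_1 = r_1 − e = 11 − 11 ≡ 0 (mod 13). Hence c = [0, 4, 2, 5, 11].
  Check: interpolating c through the α_i gives m(x) = 6 + 11·x (degree < 2) with m(α_i) = c_i for every i, so c is indeed a codeword.


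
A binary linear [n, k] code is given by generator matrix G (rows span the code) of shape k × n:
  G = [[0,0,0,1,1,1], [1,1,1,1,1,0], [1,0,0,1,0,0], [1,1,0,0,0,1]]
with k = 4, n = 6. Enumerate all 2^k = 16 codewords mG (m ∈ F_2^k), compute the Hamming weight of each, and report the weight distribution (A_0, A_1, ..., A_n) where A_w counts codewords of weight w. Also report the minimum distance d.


Weight distribution: A_0 = 1, A_1 = 1, A_2 = 2, A_3 = 6, A_4 = 5, A_5 = 1. Minimum distance d = 1.

Enumerate all 2^4 = 16 messages m ∈ F_2^4.
For each, compute codeword c = mG in F_2^6, then tally its weight.
  m = 0000 → c = 000000, weight = 0.
  m = 1000 → c = 000111, weight = 3.
  m = 0100 → c = 111110, weight = 5.
  m = 1100 → c = 111001, weight = 4.
  m = 0010 → c = 100100, weight = 2.
  m = 1010 → c = 100011, weight = 3.
  m = 0110 → c = 011010, weight = 3.
  m = 1110 → c = 011101, weight = 4.
  m = 0001 → c = 110001, weight = 3.
  m = 1001 → c = 110110, weight = 4.
  m = 0101 → c = 001111, weight = 4.
  m = 1101 → c = 001000, weight = 1.
  m = 0011 → c = 010101, weight = 3.
  m = 1011 → c = 010010, weight = 2.
  m = 0111 → c = 101011, weight = 4.
  m = 1111 → c = 101100, weight = 3.
Tally weights:
  weight 0: 1 codewords.
  weight 1: 1 codewords.
  weight 2: 2 codewords.
  weight 3: 6 codewords.
  weight 4: 5 codewords.
  weight 5: 1 codewords.
Minimum distance d = smallest w > 0 with A_w > 0 = 1.
Sanity: Σ A_w = 16 = 2^4 = 16 ✓.


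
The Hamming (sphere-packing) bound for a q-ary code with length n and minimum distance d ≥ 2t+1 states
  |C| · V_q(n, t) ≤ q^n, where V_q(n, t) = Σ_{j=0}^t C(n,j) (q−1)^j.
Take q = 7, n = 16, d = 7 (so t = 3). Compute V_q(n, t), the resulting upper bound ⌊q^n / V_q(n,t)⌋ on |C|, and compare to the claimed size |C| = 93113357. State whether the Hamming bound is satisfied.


V_q(n, t) = 125377, q^n = 33232930569601, Hamming bound = 265064011, |C| = 93113357 ≤ bound (satisfied).

Step 1: Compute V_q(n, t) = Σ_{j=0}^3 C(n, j) (q−1)^j.
  j = 0: C(16,0)·(6)^0 = 1·1 = 1.
  j = 1: C(16,1)·(6)^1 = 16·6 = 96.
  j = 2: C(16,2)·(6)^2 = 120·36 = 4320.
  j = 3: C(16,3)·(6)^3 = 560·216 = 120960.
  V_q(n, t) = 1 + 96 + 4320 + 120960 = 125377.
Step 2: q^n = 7^16 = 33232930569601.
Step 3: Hamming bound ⌊q^n / V_q(n,t)⌋ = ⌊33232930569601/125377⌋ = 265064011.
Step 4: Compare |C| = 93113357 to 265064011: satisfied.
The claimed |C| lies below the Hamming bound.


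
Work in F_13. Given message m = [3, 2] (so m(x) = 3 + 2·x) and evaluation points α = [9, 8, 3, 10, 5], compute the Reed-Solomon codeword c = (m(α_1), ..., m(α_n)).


c = [8, 6, 9, 10, 0]

Message polynomial: m(x) = 3 + 2·x (mod 13).
For each evaluation point α_i, compute m(α_i) mod 13:
  α_1 = 9: Horner steps 2 → 8, so m(9) = 8.
  α_2 = 8: Horner steps 2 → 6, so m(8) = 6.
  α_3 = 3: Horner steps 2 → 9, so m(3) = 9.
  α_4 = 10: Horner steps 2 → 10, so m(10) = 10.
  α_5 = 5: Horner steps 2 → 0, so m(5) = 0.
Codeword c = [8, 6, 9, 10, 0] ∈ F_13^5.


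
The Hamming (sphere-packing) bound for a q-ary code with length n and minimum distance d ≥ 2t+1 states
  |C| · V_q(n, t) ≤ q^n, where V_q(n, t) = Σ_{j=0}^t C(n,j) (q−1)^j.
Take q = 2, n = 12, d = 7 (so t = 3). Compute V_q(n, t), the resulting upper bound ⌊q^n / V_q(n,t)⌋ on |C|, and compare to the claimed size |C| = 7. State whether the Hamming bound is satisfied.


V_q(n, t) = 299, q^n = 4096, Hamming bound = 13, |C| = 7 ≤ bound (satisfied).

Step 1: Compute V_q(n, t) = Σ_{j=0}^3 C(n, j) (q−1)^j.
  j = 0: C(12,0)·(1)^0 = 1·1 = 1.
  j = 1: C(12,1)·(1)^1 = 12·1 = 12.
  j = 2: C(12,2)·(1)^2 = 66·1 = 66.
  j = 3: C(12,3)·(1)^3 = 220·1 = 220.
  V_q(n, t) = 1 + 12 + 66 + 220 = 299.
Step 2: q^n = 2^12 = 4096.
Step 3: Hamming bound ⌊q^n / V_q(n,t)⌋ = ⌊4096/299⌋ = 13.
Step 4: Compare |C| = 7 to 13: satisfied.
The claimed |C| lies below the Hamming bound.


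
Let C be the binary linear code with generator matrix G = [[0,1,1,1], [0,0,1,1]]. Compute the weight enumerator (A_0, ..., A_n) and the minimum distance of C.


Weight distribution: A_0 = 1, A_1 = 1, A_2 = 1, A_3 = 1. Minimum distance d = 1.

Enumerate all 2^2 = 4 messages m ∈ F_2^2.
For each, compute codeword c = mG in F_2^4, then tally its weight.
  m = 00 → c = 0000, weight = 0.
  m = 10 → c = 0111, weight = 3.
  m = 01 → c = 0011, weight = 2.
  m = 11 → c = 0100, weight = 1.
Tally weights:
  weight 0: 1 codewords.
  weight 1: 1 codewords.
  weight 2: 1 codewords.
  weight 3: 1 codewords.
Minimum distance d = smallest w > 0 with A_w > 0 = 1.
Sanity: Σ A_w = 4 = 2^2 = 4 ✓.


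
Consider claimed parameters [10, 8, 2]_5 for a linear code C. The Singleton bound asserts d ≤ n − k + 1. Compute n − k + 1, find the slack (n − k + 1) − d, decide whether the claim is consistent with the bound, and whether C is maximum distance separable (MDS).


Singleton RHS = n − k + 1 = 3, slack = 1, bound satisfied, not MDS.

Singleton bound: d ≤ n − k + 1.
Here n = 10, k = 8, so n − k + 1 = 3.
Given d = 2, check d ≤ 3: YES.
Slack = (n − k + 1) − d = 1.
The code is NOT MDS (slack = 1 > 0).
Description: the claimed parameters are [10, 8, 2]_5; such a code would be non-MDS.


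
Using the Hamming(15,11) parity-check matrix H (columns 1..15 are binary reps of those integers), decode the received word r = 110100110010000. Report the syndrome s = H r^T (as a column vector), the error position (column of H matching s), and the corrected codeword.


s = (0, 0, 1, 1)^T, error position = 3, corrected codeword c = 111100110010000

Compute s = H r^T mod 2 one row at a time:
  s_1 = 1 + 0 + 0 + 1 + 0 + 0 + 0 + 0 = 2 ≡ 0 (mod 2).
  s_2 = 1 + 0 + 0 + 1 + 0 + 0 + 0 + 0 = 2 ≡ 0 (mod 2).
  s_3 = 1 + 0 + 0 + 1 + 0 + 1 + 0 + 0 = 3 ≡ 1 (mod 2).
  s_4 = 1 + 0 + 0 + 1 + 0 + 1 + 0 + 0 = 3 ≡ 1 (mod 2).
s = (0, 0, 1, 1)^T — this equals column 3 of H (binary 0011), so error is at position 3.
Correct: flip bit 3 of r = 110100110010000 to get c = 111100110010000.


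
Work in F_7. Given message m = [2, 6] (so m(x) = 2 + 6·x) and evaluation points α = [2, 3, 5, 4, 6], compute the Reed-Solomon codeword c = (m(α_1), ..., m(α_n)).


c = [0, 6, 4, 5, 3]

Message polynomial: m(x) = 2 + 6·x (mod 7).
For each evaluation point α_i, compute m(α_i) mod 7:
  α_1 = 2: Horner steps 6 → 0, so m(2) = 0.
  α_2 = 3: Horner steps 6 → 6, so m(3) = 6.
  α_3 = 5: Horner steps 6 → 4, so m(5) = 4.
  α_4 = 4: Horner steps 6 → 5, so m(4) = 5.
  α_5 = 6: Horner steps 6 → 3, so m(6) = 3.
Codeword c = [0, 6, 4, 5, 3] ∈ F_7^5.


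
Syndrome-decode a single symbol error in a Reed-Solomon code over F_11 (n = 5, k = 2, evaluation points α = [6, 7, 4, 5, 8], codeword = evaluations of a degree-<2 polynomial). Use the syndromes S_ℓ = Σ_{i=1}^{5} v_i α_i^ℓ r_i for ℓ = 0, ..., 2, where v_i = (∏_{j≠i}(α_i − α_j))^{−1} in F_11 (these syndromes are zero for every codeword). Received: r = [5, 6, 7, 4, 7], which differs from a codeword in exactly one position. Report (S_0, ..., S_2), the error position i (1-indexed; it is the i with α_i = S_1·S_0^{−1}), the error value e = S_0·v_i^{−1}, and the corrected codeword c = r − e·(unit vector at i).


S = (2, 8, 10), error at position 3, error magnitude e = 4, c = [5, 6, 3, 4, 7].

Step 1: column multipliers v_i = (∏_{j≠i}(α_i − α_j))^{−1} mod 11.
  i = 1 (α = 6): (6−7)(6−4)(6−5)(6−8) = (−1)·2·1·(−2) = 4 ≡ 4, so v_1 = 4^{−1} = 3 (mod 11).
  i = 2 (α = 7): (7−6)(7−4)(7−5)(7−8) = 1·3·2·(−1) = −6 ≡ 5, so v_2 = 5^{−1} = 9 (mod 11).
  i = 3 (α = 4): (4−6)(4−7)(4−5)(4−8) = (−2)·(−3)·(−1)·(−4) = 24 ≡ 2, so v_3 = 2^{−1} = 6 (mod 11).
  i = 4 (α = 5): (5−6)(5−7)(5−4)(5−8) = (−1)·(−2)·1·(−3) = −6 ≡ 5, so v_4 = 5^{−1} = 9 (mod 11).
  i = 5 (α = 8): (8−6)(8−7)(8−4)(8−5) = 2·1·4·3 = 24 ≡ 2, so v_5 = 2^{−1} = 6 (mod 11).
  v = [3, 9, 6, 9, 6].
Step 2: syndromes of r = [5, 6, 7, 4, 7] (all sums mod 11).
  S_0 = Σ v_i r_i = 3·5 + 9·6 + 6·7 + 9·4 + 6·7 = 189 ≡ 2.
  S_1 = Σ v_i α_i r_i = 3·6·5 + 9·7·6 + 6·4·7 + 9·5·4 + 6·8·7 = 1152 ≡ 8.
  α_i^2 mod 11 = [3, 5, 5, 3, 9].
  S_2 = Σ v_i α_i^2 r_i = 3·3·5 + 9·5·6 + 6·5·7 + 9·3·4 + 6·9·7 = 1011 ≡ 10.
  S = (2, 8, 10) ≠ 0, so r is not a codeword (an error is present).
Step 3: locate the error. For a single error e at position i, S_ℓ = v_i·e·α_i^ℓ, so α_err = S_1/S_0.
  S_0^{−1} = 2^{−1} = 6 (mod 11), so α_err = 8·6 = 48 ≡ 4 = α_3. Error position i = 3.
  Consistency check: S_2/S_1 = 10·7 = 70 ≡ 4 = α_err ✓ (single-error assumption holds).
Step 4: error magnitude e = S_0/v_3 = S_0·∏_{j≠3}(α_3 − α_j) = 2·2 = 4 ≡ 4 (mod 11).
Step 5: correct position 3: c_3 = r_3 − e = 7 − 4 ≡ 3 (mod 11). Hence c = [5, 6, 3, 4, 7].
  Check: interpolating c through the α_i gives m(x) = 10 + 1·x (degree < 2) with m(α_i) = c_i for every i, so c is indeed a codeword.


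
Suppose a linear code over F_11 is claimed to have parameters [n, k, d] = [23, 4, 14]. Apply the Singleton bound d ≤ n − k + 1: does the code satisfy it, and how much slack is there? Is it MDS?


Singleton RHS = n − k + 1 = 20, slack = 6, bound satisfied, not MDS.

Singleton bound: d ≤ n − k + 1.
Here n = 23, k = 4, so n − k + 1 = 20.
Given d = 14, check d ≤ 20: YES.
Slack = (n − k + 1) − d = 6.
The code is NOT MDS (slack = 6 > 0).
Description: the claimed parameters are [23, 4, 14]_11; such a code would be non-MDS.


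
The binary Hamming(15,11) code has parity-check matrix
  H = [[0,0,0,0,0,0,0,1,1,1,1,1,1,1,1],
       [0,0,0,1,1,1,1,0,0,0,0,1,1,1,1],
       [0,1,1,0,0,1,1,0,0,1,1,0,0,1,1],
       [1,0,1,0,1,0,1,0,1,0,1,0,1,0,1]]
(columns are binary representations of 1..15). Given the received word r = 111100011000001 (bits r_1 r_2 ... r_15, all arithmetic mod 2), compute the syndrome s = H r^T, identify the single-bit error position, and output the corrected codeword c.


s = (1, 0, 1, 0)^T, error position = 10, corrected codeword c = 111100011100001

Compute s = H r^T mod 2 one row at a time:
  s_1 = 1 + 1 + 0 + 0 + 0 + 0 + 0 + 1 = 3 ≡ 1 (mod 2).
  s_2 = 1 + 0 + 0 + 0 + 0 + 0 + 0 + 1 = 2 ≡ 0 (mod 2).
  s_3 = 1 + 1 + 0 + 0 + 0 + 0 + 0 + 1 = 3 ≡ 1 (mod 2).
  s_4 = 1 + 1 + 0 + 0 + 1 + 0 + 0 + 1 = 4 ≡ 0 (mod 2).
s = (1, 0, 1, 0)^T — this equals column 10 of H (binary 1010), so error is at position 10.
Correct: flip bit 10 of r = 111100011000001 to get c = 111100011100001.


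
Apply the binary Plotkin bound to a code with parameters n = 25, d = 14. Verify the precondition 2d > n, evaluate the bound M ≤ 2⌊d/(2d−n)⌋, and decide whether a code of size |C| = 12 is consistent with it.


Plotkin bound M ≤ 8; given |C| = 12 > bound (violated).

Check applicability: 2d = 28, n = 25.
2d − n = 3 > 0, so Plotkin applies.
Compute d/(2d−n) = 14/3 ≈ 4.6667.
⌊d/(2d−n)⌋ = 4.
Plotkin bound: M ≤ 2·4 = 8.
Given |C| = 12, check: VIOLATED.
This |C| is above the Plotkin bound, so no binary code with n = 25, d = 14 and 12 codewords exists.


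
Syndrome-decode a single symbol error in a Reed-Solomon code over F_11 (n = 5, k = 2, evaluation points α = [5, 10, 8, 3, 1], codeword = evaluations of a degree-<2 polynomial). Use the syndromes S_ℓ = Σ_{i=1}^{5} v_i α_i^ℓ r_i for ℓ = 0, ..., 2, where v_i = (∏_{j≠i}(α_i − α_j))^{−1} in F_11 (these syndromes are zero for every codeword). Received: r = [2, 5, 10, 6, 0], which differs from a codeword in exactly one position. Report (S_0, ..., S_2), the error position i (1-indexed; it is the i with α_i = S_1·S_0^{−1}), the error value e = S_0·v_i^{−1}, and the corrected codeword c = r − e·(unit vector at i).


S = (10, 6, 8), error at position 1, error magnitude e = 1, c = [1, 5, 10, 6, 0].

Step 1: column multipliers v_i = (∏_{j≠i}(α_i − α_j))^{−1} mod 11.
  i = 1 (α = 5): (5−10)(5−8)(5−3)(5−1) = (−5)·(−3)·2·4 = 120 ≡ 10, so v_1 = 10^{−1} = 10 (mod 11).
  i = 2 (α = 10): (10−5)(10−8)(10−3)(10−1) = 5·2·7·9 = 630 ≡ 3, so v_2 = 3^{−1} = 4 (mod 11).
  i = 3 (α = 8): (8−5)(8−10)(8−3)(8−1) = 3·(−2)·5·7 = −210 ≡ 10, so v_3 = 10^{−1} = 10 (mod 11).
  i = 4 (α = 3): (3−5)(3−10)(3−8)(3−1) = (−2)·(−7)·(−5)·2 = −140 ≡ 3, so v_4 = 3^{−1} = 4 (mod 11).
  i = 5 (α = 1): (1−5)(1−10)(1−8)(1−3) = (−4)·(−9)·(−7)·(−2) = 504 ≡ 9, so v_5 = 9^{−1} = 5 (mod 11).
  v = [10, 4, 10, 4, 5].
Step 2: syndromes of r = [2, 5, 10, 6, 0] (all sums mod 11).
  S_0 = Σ v_i r_i = 10·2 + 4·5 + 10·10 + 4·6 + 5·0 = 164 ≡ 10.
  S_1 = Σ v_i α_i r_i = 10·5·2 + 4·10·5 + 10·8·10 + 4·3·6 + 5·1·0 = 1172 ≡ 6.
  α_i^2 mod 11 = [3, 1, 9, 9, 1].
  S_2 = Σ v_i α_i^2 r_i = 10·3·2 + 4·1·5 + 10·9·10 + 4·9·6 + 5·1·0 = 1196 ≡ 8.
  S = (10, 6, 8) ≠ 0, so r is not a codeword (an error is present).
Step 3: locate the error. For a single error e at position i, S_ℓ = v_i·e·α_i^ℓ, so α_err = S_1/S_0.
  S_0^{−1} = 10^{−1} = 10 (mod 11), so α_err = 6·10 = 60 ≡ 5 = α_1. Error position i = 1.
  Consistency check: S_2/S_1 = 8·2 = 16 ≡ 5 = α_err ✓ (single-error assumption holds).
Step 4: error magnitude e = S_0/v_1 = S_0·∏_{j≠1}(α_1 − α_j) = 10·10 = 100 ≡ 1 (mod 11).
Step 5: correct position 1: c_1 = r_1 − e = 2 − 1 ≡ 1 (mod 11). Hence c = [1, 5, 10, 6, 0].
  Check: interpolating c through the α_i gives m(x) = 8 + 3·x (degree < 2) with m(α_i) = c_i for every i, so c is indeed a codeword.


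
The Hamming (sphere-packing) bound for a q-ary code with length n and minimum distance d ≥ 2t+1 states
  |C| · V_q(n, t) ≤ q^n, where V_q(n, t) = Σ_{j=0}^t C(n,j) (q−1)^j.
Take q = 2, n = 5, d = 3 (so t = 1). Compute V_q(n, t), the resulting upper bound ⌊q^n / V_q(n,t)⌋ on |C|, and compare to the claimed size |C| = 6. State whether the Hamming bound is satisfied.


V_q(n, t) = 6, q^n = 32, Hamming bound = 5, |C| = 6 > bound (violated).

Step 1: Compute V_q(n, t) = Σ_{j=0}^1 C(n, j) (q−1)^j.
  j = 0: C(5,0)·(1)^0 = 1·1 = 1.
  j = 1: C(5,1)·(1)^1 = 5·1 = 5.
  V_q(n, t) = 1 + 5 = 6.
Step 2: q^n = 2^5 = 32.
Step 3: Hamming bound ⌊q^n / V_q(n,t)⌋ = ⌊32/6⌋ = 5.
Step 4: Compare |C| = 6 to 5: violated.
The claimed |C| lies above the Hamming bound, so no 2-ary code of length 5 with d ≥ 3 can have 6 codewords.


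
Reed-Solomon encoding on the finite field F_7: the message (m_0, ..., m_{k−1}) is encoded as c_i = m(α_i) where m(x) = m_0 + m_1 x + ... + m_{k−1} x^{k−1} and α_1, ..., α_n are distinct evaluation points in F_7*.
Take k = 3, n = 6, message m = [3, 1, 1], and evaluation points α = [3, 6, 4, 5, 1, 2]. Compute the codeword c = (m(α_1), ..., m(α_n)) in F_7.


c = [1, 3, 2, 5, 5, 2]

Message polynomial: m(x) = 3 + 1·x + 1·x^2 (mod 7).
For each evaluation point α_i, compute m(α_i) mod 7:
  α_1 = 3: Horner steps 1 → 4 → 1, so m(3) = 1.
  α_2 = 6: Horner steps 1 → 0 → 3, so m(6) = 3.
  α_3 = 4: Horner steps 1 → 5 → 2, so m(4) = 2.
  α_4 = 5: Horner steps 1 → 6 → 5, so m(5) = 5.
  α_5 = 1: Horner steps 1 → 2 → 5, so m(1) = 5.
  α_6 = 2: Horner steps 1 → 3 → 2, so m(2) = 2.
Codeword c = [1, 3, 2, 5, 5, 2] ∈ F_7^6.


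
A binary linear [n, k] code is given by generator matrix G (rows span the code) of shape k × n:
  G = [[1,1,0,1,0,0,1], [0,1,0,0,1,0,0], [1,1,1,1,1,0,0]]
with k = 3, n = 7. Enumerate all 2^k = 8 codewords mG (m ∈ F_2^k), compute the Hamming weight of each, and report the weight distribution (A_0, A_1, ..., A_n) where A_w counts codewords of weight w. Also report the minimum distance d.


Weight distribution: A_0 = 1, A_2 = 1, A_3 = 3, A_4 = 2, A_5 = 1. Minimum distance d = 2.

Enumerate all 2^3 = 8 messages m ∈ F_2^3.
For each, compute codeword c = mG in F_2^7, then tally its weight.
  m = 000 → c = 0000000, weight = 0.
  m = 100 → c = 1101001, weight = 4.
  m = 010 → c = 0100100, weight = 2.
  m = 110 → c = 1001101, weight = 4.
  m = 001 → c = 1111100, weight = 5.
  m = 101 → c = 0010101, weight = 3.
  m = 011 → c = 1011000, weight = 3.
  m = 111 → c = 0110001, weight = 3.
Tally weights:
  weight 0: 1 codewords.
  weight 2: 1 codewords.
  weight 3: 3 codewords.
  weight 4: 2 codewords.
  weight 5: 1 codewords.
Minimum distance d = smallest w > 0 with A_w > 0 = 2.
Sanity: Σ A_w = 8 = 2^3 = 8 ✓.


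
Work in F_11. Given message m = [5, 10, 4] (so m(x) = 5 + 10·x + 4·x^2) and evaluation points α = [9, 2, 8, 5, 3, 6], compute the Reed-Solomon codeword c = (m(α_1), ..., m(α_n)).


c = [1, 8, 0, 1, 5, 0]

Message polynomial: m(x) = 5 + 10·x + 4·x^2 (mod 11).
For each evaluation point α_i, compute m(α_i) mod 11:
  α_1 = 9: Horner steps 4 → 2 → 1, so m(9) = 1.
  α_2 = 2: Horner steps 4 → 7 → 8, so m(2) = 8.
  α_3 = 8: Horner steps 4 → 9 → 0, so m(8) = 0.
  α_4 = 5: Horner steps 4 → 8 → 1, so m(5) = 1.
  α_5 = 3: Horner steps 4 → 0 → 5, so m(3) = 5.
  α_6 = 6: Horner steps 4 → 1 → 0, so m(6) = 0.
Codeword c = [1, 8, 0, 1, 5, 0] ∈ F_11^6.


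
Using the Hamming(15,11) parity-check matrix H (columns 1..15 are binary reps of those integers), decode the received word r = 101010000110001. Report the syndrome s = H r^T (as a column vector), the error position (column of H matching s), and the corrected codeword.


s = (1, 0, 0, 1)^T, error position = 9, corrected codeword c = 101010001110001

Compute s = H r^T mod 2 one row at a time:
  s_1 = 0 + 0 + 1 + 1 + 0 + 0 + 0 + 1 = 3 ≡ 1 (mod 2).
  s_2 = 0 + 1 + 0 + 0 + 0 + 0 + 0 + 1 = 2 ≡ 0 (mod 2).
  s_3 = 0 + 1 + 0 + 0 + 1 + 1 + 0 + 1 = 4 ≡ 0 (mod 2).
  s_4 = 1 + 1 + 1 + 0 + 0 + 1 + 0 + 1 = 5 ≡ 1 (mod 2).
s = (1, 0, 0, 1)^T — this equals column 9 of H (binary 1001), so error is at position 9.
Correct: flip bit 9 of r = 101010000110001 to get c = 101010001110001.


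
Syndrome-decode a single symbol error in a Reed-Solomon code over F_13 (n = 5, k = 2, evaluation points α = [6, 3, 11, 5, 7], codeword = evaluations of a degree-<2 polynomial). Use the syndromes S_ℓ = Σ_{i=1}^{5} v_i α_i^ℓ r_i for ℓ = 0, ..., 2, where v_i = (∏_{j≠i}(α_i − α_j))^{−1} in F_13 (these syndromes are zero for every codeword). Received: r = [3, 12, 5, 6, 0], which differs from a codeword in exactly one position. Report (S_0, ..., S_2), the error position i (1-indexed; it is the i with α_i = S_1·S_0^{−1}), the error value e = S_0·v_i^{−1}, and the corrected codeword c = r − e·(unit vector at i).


S = (11, 4, 5), error at position 3, error magnitude e = 4, c = [3, 12, 1, 6, 0].

Step 1: column multipliers v_i = (∏_{j≠i}(α_i − α_j))^{−1} mod 13.
  i = 1 (α = 6): (6−3)(6−11)(6−5)(6−7) = 3·(−5)·1·(−1) = 15 ≡ 2, so v_1 = 2^{−1} = 7 (mod 13).
  i = 2 (α = 3): (3−6)(3−11)(3−5)(3−7) = (−3)·(−8)·(−2)·(−4) = 192 ≡ 10, so v_2 = 10^{−1} = 4 (mod 13).
  i = 3 (α = 11): (11−6)(11−3)(11−5)(11−7) = 5·8·6·4 = 960 ≡ 11, so v_3 = 11^{−1} = 6 (mod 13).
  i = 4 (α = 5): (5−6)(5−3)(5−11)(5−7) = (−1)·2·(−6)·(−2) = −24 ≡ 2, so v_4 = 2^{−1} = 7 (mod 13).
  i = 5 (α = 7): (7−6)(7−3)(7−11)(7−5) = 1·4·(−4)·2 = −32 ≡ 7, so v_5 = 7^{−1} = 2 (mod 13).
  v = [7, 4, 6, 7, 2].
Step 2: syndromes of r = [3, 12, 5, 6, 0] (all sums mod 13).
  S_0 = Σ v_i r_i = 7·3 + 4·12 + 6·5 + 7·6 + 2·0 = 141 ≡ 11.
  S_1 = Σ v_i α_i r_i = 7·6·3 + 4·3·12 + 6·11·5 + 7·5·6 + 2·7·0 = 810 ≡ 4.
  α_i^2 mod 13 = [10, 9, 4, 12, 10].
  S_2 = Σ v_i α_i^2 r_i = 7·10·3 + 4·9·12 + 6·4·5 + 7·12·6 + 2·10·0 = 1266 ≡ 5.
  S = (11, 4, 5) ≠ 0, so r is not a codeword (an error is present).
Step 3: locate the error. For a single error e at position i, S_ℓ = v_i·e·α_i^ℓ, so α_err = S_1/S_0.
  S_0^{−1} = 11^{−1} = 6 (mod 13), so α_err = 4·6 = 24 ≡ 11 = α_3. Error position i = 3.
  Consistency check: S_2/S_1 = 5·10 = 50 ≡ 11 = α_err ✓ (single-error assumption holds).
Step 4: error magnitude e = S_0/v_3 = S_0·∏_{j≠3}(α_3 − α_j) = 11·11 = 121 ≡ 4 (mod 13).
Step 5: correct position 3: c_3 = r_3 − e = 5 − 4 ≡ 1 (mod 13). Hence c = [3, 12, 1, 6, 0].
  Check: interpolating c through the α_i gives m(x) = 8 + 10·x (degree < 2) with m(α_i) = c_i for every i, so c is indeed a codeword.


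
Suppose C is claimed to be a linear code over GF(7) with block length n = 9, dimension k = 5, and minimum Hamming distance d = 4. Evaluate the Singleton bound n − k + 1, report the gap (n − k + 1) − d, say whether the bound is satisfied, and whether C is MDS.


Singleton RHS = n − k + 1 = 5, slack = 1, bound satisfied, not MDS.

Singleton bound: d ≤ n − k + 1.
Here n = 9, k = 5, so n − k + 1 = 5.
Given d = 4, check d ≤ 5: YES.
Slack = (n − k + 1) − d = 1.
The code is NOT MDS (slack = 1 > 0).
Description: the claimed parameters are [9, 5, 4]_7; such a code would be non-MDS.


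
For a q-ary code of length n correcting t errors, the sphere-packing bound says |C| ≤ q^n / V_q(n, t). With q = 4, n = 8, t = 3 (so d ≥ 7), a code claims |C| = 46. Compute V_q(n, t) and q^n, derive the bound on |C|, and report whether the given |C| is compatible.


V_q(n, t) = 1789, q^n = 65536, Hamming bound = 36, |C| = 46 > bound (violated).

Step 1: Compute V_q(n, t) = Σ_{j=0}^3 C(n, j) (q−1)^j.
  j = 0: C(8,0)·(3)^0 = 1·1 = 1.
  j = 1: C(8,1)·(3)^1 = 8·3 = 24.
  j = 2: C(8,2)·(3)^2 = 28·9 = 252.
  j = 3: C(8,3)·(3)^3 = 56·27 = 1512.
  V_q(n, t) = 1 + 24 + 252 + 1512 = 1789.
Step 2: q^n = 4^8 = 65536.
Step 3: Hamming bound ⌊q^n / V_q(n,t)⌋ = ⌊65536/1789⌋ = 36.
Step 4: Compare |C| = 46 to 36: violated.
The claimed |C| lies above the Hamming bound, so no 4-ary code of length 8 with d ≥ 7 can have 46 codewords.


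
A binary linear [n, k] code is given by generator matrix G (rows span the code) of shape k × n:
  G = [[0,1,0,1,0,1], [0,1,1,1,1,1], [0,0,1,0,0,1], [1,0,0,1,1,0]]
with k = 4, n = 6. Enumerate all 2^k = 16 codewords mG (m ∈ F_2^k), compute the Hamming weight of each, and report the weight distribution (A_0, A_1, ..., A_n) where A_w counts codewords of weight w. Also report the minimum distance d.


Weight distribution: A_0 = 1, A_2 = 4, A_3 = 6, A_4 = 3, A_5 = 2. Minimum distance d = 2.

Enumerate all 2^4 = 16 messages m ∈ F_2^4.
For each, compute codeword c = mG in F_2^6, then tally its weight.
  m = 0000 → c = 000000, weight = 0.
  m = 1000 → c = 010101, weight = 3.
  m = 0100 → c = 011111, weight = 5.
  m = 1100 → c = 001010, weight = 2.
  m = 0010 → c = 001001, weight = 2.
  m = 1010 → c = 011100, weight = 3.
  m = 0110 → c = 010110, weight = 3.
  m = 1110 → c = 000011, weight = 2.
  m = 0001 → c = 100110, weight = 3.
  m = 1001 → c = 110011, weight = 4.
  m = 0101 → c = 111001, weight = 4.
  m = 1101 → c = 101100, weight = 3.
  m = 0011 → c = 101111, weight = 5.
  m = 1011 → c = 111010, weight = 4.
  m = 0111 → c = 110000, weight = 2.
  m = 1111 → c = 100101, weight = 3.
Tally weights:
  weight 0: 1 codewords.
  weight 2: 4 codewords.
  weight 3: 6 codewords.
  weight 4: 3 codewords.
  weight 5: 2 codewords.
Minimum distance d = smallest w > 0 with A_w > 0 = 2.
Sanity: Σ A_w = 16 = 2^4 = 16 ✓.


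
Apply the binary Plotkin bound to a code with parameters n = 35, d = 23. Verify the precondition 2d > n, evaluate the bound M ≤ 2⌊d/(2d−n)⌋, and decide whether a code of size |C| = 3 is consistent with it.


Plotkin bound M ≤ 4; given |C| = 3 ≤ bound (satisfied).

Check applicability: 2d = 46, n = 35.
2d − n = 11 > 0, so Plotkin applies.
Compute d/(2d−n) = 23/11 ≈ 2.0909.
⌊d/(2d−n)⌋ = 2.
Plotkin bound: M ≤ 2·2 = 4.
Given |C| = 3, check: satisfied.
This |C| is below the Plotkin bound.


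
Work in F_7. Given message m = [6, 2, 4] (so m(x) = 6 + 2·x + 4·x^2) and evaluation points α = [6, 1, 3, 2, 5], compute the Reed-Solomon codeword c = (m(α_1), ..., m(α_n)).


c = [1, 5, 6, 5, 4]

Message polynomial: m(x) = 6 + 2·x + 4·x^2 (mod 7).
For each evaluation point α_i, compute m(α_i) mod 7:
  α_1 = 6: Horner steps 4 → 5 → 1, so m(6) = 1.
  α_2 = 1: Horner steps 4 → 6 → 5, so m(1) = 5.
  α_3 = 3: Horner steps 4 → 0 → 6, so m(3) = 6.
  α_4 = 2: Horner steps 4 → 3 → 5, so m(2) = 5.
  α_5 = 5: Horner steps 4 → 1 → 4, so m(5) = 4.
Codeword c = [1, 5, 6, 5, 4] ∈ F_7^5.


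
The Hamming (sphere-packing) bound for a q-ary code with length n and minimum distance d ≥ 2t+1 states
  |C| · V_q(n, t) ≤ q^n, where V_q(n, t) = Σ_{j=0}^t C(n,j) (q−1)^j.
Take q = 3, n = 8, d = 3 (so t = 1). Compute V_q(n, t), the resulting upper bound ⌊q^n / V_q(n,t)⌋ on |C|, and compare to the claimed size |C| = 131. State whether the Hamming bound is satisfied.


V_q(n, t) = 17, q^n = 6561, Hamming bound = 385, |C| = 131 ≤ bound (satisfied).

Step 1: Compute V_q(n, t) = Σ_{j=0}^1 C(n, j) (q−1)^j.
  j = 0: C(8,0)·(2)^0 = 1·1 = 1.
  j = 1: C(8,1)·(2)^1 = 8·2 = 16.
  V_q(n, t) = 1 + 16 = 17.
Step 2: q^n = 3^8 = 6561.
Step 3: Hamming bound ⌊q^n / V_q(n,t)⌋ = ⌊6561/17⌋ = 385.
Step 4: Compare |C| = 131 to 385: satisfied.
The claimed |C| lies below the Hamming bound.
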